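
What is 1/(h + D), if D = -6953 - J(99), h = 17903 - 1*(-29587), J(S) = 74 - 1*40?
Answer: 1/40503 ≈ 2.4690e-5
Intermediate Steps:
J(S) = 34 (J(S) = 74 - 40 = 34)
h = 47490 (h = 17903 + 29587 = 47490)
D = -6987 (D = -6953 - 1*34 = -6953 - 34 = -6987)
1/(h + D) = 1/(47490 - 6987) = 1/40503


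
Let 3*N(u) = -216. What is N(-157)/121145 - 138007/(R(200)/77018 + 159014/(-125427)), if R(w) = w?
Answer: 80753226389376544473/740308303022770 ≈ 1.0908e+5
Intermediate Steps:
N(u) = -72 (N(u) = (1/3)*(-216) = -72)
N(-157)/121145 - 138007/(R(200)/77018 + 159014/(-125427)) = -72/121145 - 138007/(200/77018 + 159014/(-125427)) = -72*1/121145 - 138007/(200*(1/77018) + 159014*(-1/125427)) = -72/121145 - 138007/(100/38509 - 159014/125427) = -72/121145 - 138007/(-6110927426/4830068343) = -72/121145 - 138007*(-4830068343/6110927426) = -72/121145 + 666583241812401/6110927426 = 80753226389376544473/740308303022770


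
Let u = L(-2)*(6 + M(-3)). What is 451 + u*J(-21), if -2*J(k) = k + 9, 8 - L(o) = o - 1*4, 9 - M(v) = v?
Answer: 1963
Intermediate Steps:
M(v) = 9 - v
L(o) = 12 - o (L(o) = 8 - (o - 1*4) = 8 - (o - 4) = 8 - (-4 + o) = 8 + (4 - o) = 12 - o)
u = 252 (u = (12 - 1*(-2))*(6 + (9 - 1*(-3))) = (12 + 2)*(6 + (9 + 3)) = 14*(6 + 12) = 14*18 = 252)
J(k) = -9/2 - k/2 (J(k) = -(k + 9)/2 = -(9 + k)/2 = -9/2 - k/2)
451 + u*J(-21) = 451 + 252*(-9/2 - ½*(-21)) = 451 + 252*(-9/2 + 21/2) = 451 + 252*6 = 451 + 1512 = 1963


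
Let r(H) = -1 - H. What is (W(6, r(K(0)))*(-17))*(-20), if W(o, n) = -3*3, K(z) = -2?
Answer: -3060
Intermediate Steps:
W(o, n) = -9
(W(6, r(K(0)))*(-17))*(-20) = -9*(-17)*(-20) = 153*(-20) = -3060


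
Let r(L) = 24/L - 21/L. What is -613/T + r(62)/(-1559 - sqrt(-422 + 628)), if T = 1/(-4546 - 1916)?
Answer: 596862834517623/150677050 + 3*sqrt(206)/150677050 ≈ 3.9612e+6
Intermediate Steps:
r(L) = 3/L
T = -1/6462 (T = 1/(-6462) = -1/6462 ≈ -0.00015475)
-613/T + r(62)/(-1559 - sqrt(-422 + 628)) = -613/(-1/6462) + (3/62)/(-1559 - sqrt(-422 + 628)) = -613*(-6462) + (3*(1/62))/(-1559 - sqrt(206)) = 3961206 + 3/(62*(-1559 - sqrt(206)))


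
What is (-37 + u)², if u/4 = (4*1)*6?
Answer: 3481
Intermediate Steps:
u = 96 (u = 4*((4*1)*6) = 4*(4*6) = 4*24 = 96)
(-37 + u)² = (-37 + 96)² = 59² = 3481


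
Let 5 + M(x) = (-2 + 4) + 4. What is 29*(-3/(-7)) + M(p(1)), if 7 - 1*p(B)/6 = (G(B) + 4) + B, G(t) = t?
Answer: 94/7 ≈ 13.429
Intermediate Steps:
p(B) = 18 - 12*B (p(B) = 42 - 6*((B + 4) + B) = 42 - 6*((4 + B) + B) = 42 - 6*(4 + 2*B) = 42 + (-24 - 12*B) = 18 - 12*B)
M(x) = 1 (M(x) = -5 + ((-2 + 4) + 4) = -5 + (2 + 4) = -5 + 6 = 1)
29*(-3/(-7)) + M(p(1)) = 29*(-3/(-7)) + 1 = 29*(-3*(-1/7)) + 1 = 29*(3/7) + 1 = 87/7 + 1 = 94/7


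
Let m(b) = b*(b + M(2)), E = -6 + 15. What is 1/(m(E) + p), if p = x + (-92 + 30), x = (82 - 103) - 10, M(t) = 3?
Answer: 1/15 ≈ 0.066667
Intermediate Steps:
x = -31 (x = -21 - 10 = -31)
p = -93 (p = -31 + (-92 + 30) = -31 - 62 = -93)
E = 9
m(b) = b*(3 + b) (m(b) = b*(b + 3) = b*(3 + b))
1/(m(E) + p) = 1/(9*(3 + 9) - 93) = 1/(9*12 - 93) = 1/(108 - 93) = 1/15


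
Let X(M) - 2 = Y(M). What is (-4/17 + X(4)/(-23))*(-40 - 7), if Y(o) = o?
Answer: 9118/391 ≈ 23.320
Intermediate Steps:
X(M) = 2 + M
(-4/17 + X(4)/(-23))*(-40 - 7) = (-4/17 + (2 + 4)/(-23))*(-40 - 7) = (-4*1/17 + 6*(-1/23))*(-47) = (-4/17 - 6/23)*(-47) = -194/391*(-47) = 9118/391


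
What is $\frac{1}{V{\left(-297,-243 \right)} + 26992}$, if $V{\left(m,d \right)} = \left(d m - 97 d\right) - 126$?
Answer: $\frac{1}{122608} \approx 8.1561 \cdot 10^{-6}$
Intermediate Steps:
$V{\left(m,d \right)} = -126 - 97 d + d m$ ($V{\left(m,d \right)} = \left(- 97 d + d m\right) - 126 = -126 - 97 d + d m$)
$\frac{1}{V{\left(-297,-243 \right)} + 26992} = \frac{1}{\left(-126 - -23571 - -72171\right) + 26992} = \frac{1}{\left(-126 + 23571 + 72171\right) + 26992} = \frac{1}{95616 + 26992} = \frac{1}{122608}$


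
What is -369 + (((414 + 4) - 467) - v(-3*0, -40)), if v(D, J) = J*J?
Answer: -2018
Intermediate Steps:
v(D, J) = J²
-369 + (((414 + 4) - 467) - v(-3*0, -40)) = -369 + (((414 + 4) - 467) - 1*(-40)²) = -369 + ((418 - 467) - 1*1600) = -369 + (-49 - 1600) = -369 - 1649 = -2018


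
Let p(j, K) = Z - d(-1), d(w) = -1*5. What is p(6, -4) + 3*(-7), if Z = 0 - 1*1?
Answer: -17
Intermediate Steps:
d(w) = -5
Z = -1 (Z = 0 - 1 = -1)
p(j, K) = 4 (p(j, K) = -1 - 1*(-5) = -1 + 5 = 4)
p(6, -4) + 3*(-7) = 4 + 3*(-7) = 4 - 21 = -17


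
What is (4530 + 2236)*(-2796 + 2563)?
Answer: -1576478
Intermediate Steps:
(4530 + 2236)*(-2796 + 2563) = 6766*(-233) = -1576478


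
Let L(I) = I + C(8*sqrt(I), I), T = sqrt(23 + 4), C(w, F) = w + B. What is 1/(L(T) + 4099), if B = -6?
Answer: 1/(4093 + 3*sqrt(3) + 8*3**(3/4)) ≈ 0.00024293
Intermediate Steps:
C(w, F) = -6 + w (C(w, F) = w - 6 = -6 + w)
T = 3*sqrt(3) (T = sqrt(27) = 3*sqrt(3) ≈ 5.1962)
L(I) = -6 + I + 8*sqrt(I) (L(I) = I + (-6 + 8*sqrt(I)) = -6 + I + 8*sqrt(I))
1/(L(T) + 4099) = 1/((-6 + 3*sqrt(3) + 8*sqrt(3*sqrt(3))) + 4099) = 1/((-6 + 3*sqrt(3) + 8*3**(3/4)) + 4099) = 1/(4093 + 3*sqrt(3) + 8*3**(3/4))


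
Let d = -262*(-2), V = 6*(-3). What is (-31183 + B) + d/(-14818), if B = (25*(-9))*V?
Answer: -201028659/7409 ≈ -27133.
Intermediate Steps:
V = -18
d = 524
B = 4050 (B = (25*(-9))*(-18) = -225*(-18) = 4050)
(-31183 + B) + d/(-14818) = (-31183 + 4050) + 524/(-14818) = -27133 + 524*(-1/14818) = -27133 - 262/7409 = -201028659/7409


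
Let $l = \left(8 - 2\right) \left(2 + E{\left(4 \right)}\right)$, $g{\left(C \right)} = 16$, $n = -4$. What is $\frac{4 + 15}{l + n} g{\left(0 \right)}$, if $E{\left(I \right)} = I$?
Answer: $\frac{19}{2} \approx 9.5$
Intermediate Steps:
$l = 36$ ($l = \left(8 - 2\right) \left(2 + 4\right) = 6 \cdot 6 = 36$)
$\frac{4 + 15}{l + n} g{\left(0 \right)} = \frac{4 + 15}{36 - 4} \cdot 16 = \frac{19}{32} \cdot 16 = \frac{19}{2}$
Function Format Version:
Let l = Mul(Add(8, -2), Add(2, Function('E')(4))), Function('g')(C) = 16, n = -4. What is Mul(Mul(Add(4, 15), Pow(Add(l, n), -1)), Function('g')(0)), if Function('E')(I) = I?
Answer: Rational(19, 2) ≈ 9.5000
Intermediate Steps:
l = 36 (l = Mul(Add(8, -2), Add(2, 4)) = Mul(6, 6) = 36)
Mul(Mul(Add(4, 15), Pow(Add(l, n), -1)), Function('g')(0)) = Mul(Mul(Add(4, 15), Pow(Add(36, -4), -1)), 16) = Mul(Mul(19, Pow(32, -1)), 16) = Mul(Mul(19, Rational(1, 32)), 16) = Mul(Rational(19, 32), 16) = Rational(19, 2)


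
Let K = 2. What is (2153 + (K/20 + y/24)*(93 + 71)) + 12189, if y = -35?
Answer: 423577/30 ≈ 14119.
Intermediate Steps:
(2153 + (K/20 + y/24)*(93 + 71)) + 12189 = (2153 + (2/20 - 35/24)*(93 + 71)) + 12189 = (2153 + (2*(1/20) - 35*1/24)*164) + 12189 = (2153 + (1/10 - 35/24)*164) + 12189 = (2153 - 163/120*164) + 12189 = (2153 - 6683/30) + 12189 = 57907/30 + 12189 = 423577/30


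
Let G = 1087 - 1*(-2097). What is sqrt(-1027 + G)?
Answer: sqrt(2157) ≈ 46.443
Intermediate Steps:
G = 3184 (G = 1087 + 2097 = 3184)
sqrt(-1027 + G) = sqrt(-1027 + 3184) = sqrt(2157)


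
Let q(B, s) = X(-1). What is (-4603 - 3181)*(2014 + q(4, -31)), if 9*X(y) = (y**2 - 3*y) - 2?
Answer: -141108352/9 ≈ -1.5679e+7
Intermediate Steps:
X(y) = -2/9 - y/3 + y**2/9 (X(y) = ((y**2 - 3*y) - 2)/9 = (-2 + y**2 - 3*y)/9 = -2/9 - y/3 + y**2/9)
q(B, s) = 2/9 (q(B, s) = -2/9 - 1/3*(-1) + (1/9)*(-1)**2 = -2/9 + 1/3 + (1/9)*1 = -2/9 + 1/3 + 1/9 = 2/9)
(-4603 - 3181)*(2014 + q(4, -31)) = (-4603 - 3181)*(2014 + 2/9) = -7784*18128/9 = -141108352/9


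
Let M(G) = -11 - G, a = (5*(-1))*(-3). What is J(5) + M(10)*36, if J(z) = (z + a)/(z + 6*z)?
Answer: -5288/7 ≈ -755.43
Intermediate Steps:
a = 15 (a = -5*(-3) = 15)
J(z) = (15 + z)/(7*z) (J(z) = (z + 15)/(z + 6*z) = (15 + z)/((7*z)) = (15 + z)*(1/(7*z)) = (15 + z)/(7*z))
J(5) + M(10)*36 = (1/7)*(15 + 5)/5 + (-11 - 1*10)*36 = (1/7)*(1/5)*20 + (-11 - 10)*36 = 4/7 - 21*36 = 4/7 - 756 = -5288/7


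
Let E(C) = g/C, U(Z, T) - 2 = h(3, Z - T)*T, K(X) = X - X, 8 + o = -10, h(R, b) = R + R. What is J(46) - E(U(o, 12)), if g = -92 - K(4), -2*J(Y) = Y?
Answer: -805/37 ≈ -21.757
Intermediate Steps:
h(R, b) = 2*R
J(Y) = -Y/2
o = -18 (o = -8 - 10 = -18)
K(X) = 0
U(Z, T) = 2 + 6*T (U(Z, T) = 2 + (2*3)*T = 2 + 6*T)
g = -92 (g = -92 - 1*0 = -92 + 0 = -92)
E(C) = -92/C
J(46) - E(U(o, 12)) = -½*46 - (-92)/(2 + 6*12) = -23 - (-92)/(2 + 72) = -23 - (-92)/74 = -23 - 1*(-46/37) = -23 + 46/37 = -805/37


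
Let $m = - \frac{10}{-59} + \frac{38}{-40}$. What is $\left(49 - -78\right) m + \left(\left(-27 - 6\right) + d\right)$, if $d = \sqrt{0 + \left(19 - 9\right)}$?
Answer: $- \frac{155907}{1180} + \sqrt{10} \approx -128.96$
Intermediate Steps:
$d = \sqrt{10}$ ($d = \sqrt{0 + 10} = \sqrt{10} \approx 3.1623$)
$m = - \frac{921}{1180}$ ($m = \left(-10\right) \left(- \frac{1}{59}\right) + 38 \left(- \frac{1}{40}\right) = \frac{10}{59} - \frac{19}{20} = - \frac{921}{1180} \approx -0.78051$)
$\left(49 - -78\right) m + \left(\left(-27 - 6\right) + d\right) = \left(49 - -78\right) \left(- \frac{921}{1180}\right) + \left(\left(-27 - 6\right) + \sqrt{10}\right) = \left(49 + 78\right) \left(- \frac{921}{1180}\right) + \left(\left(-27 - 6\right) + \sqrt{10}\right) = 127 \left(- \frac{921}{1180}\right) - \left(33 - \sqrt{10}\right) = - \frac{116967}{1180} - \left(33 - \sqrt{10}\right) = - \frac{155907}{1180} + \sqrt{10}$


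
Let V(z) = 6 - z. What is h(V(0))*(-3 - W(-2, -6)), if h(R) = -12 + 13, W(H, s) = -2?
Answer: -1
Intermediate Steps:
h(R) = 1
h(V(0))*(-3 - W(-2, -6)) = 1*(-3 - 1*(-2)) = 1*(-3 + 2) = 1*(-1) = -1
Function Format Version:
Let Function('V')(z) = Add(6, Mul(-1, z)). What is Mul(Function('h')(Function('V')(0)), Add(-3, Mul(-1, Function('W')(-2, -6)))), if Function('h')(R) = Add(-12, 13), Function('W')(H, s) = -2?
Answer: -1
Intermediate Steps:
Function('h')(R) = 1
Mul(Function('h')(Function('V')(0)), Add(-3, Mul(-1, Function('W')(-2, -6)))) = Mul(1, Add(-3, Mul(-1, -2))) = Mul(1, Add(-3, 2)) = Mul(1, -1) = -1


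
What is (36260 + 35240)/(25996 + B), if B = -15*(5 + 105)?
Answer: 35750/12173 ≈ 2.9368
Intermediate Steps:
B = -1650 (B = -15*110 = -1650)
(36260 + 35240)/(25996 + B) = (36260 + 35240)/(25996 - 1650) = 71500/24346 = 71500*(1/24346) = 35750/12173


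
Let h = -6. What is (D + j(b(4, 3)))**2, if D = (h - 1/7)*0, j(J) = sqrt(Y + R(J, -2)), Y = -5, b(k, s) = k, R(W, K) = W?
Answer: -1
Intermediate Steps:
j(J) = sqrt(-5 + J)
D = 0 (D = (-6 - 1/7)*0 = -43/7*0 = 0)
(D + j(b(4, 3)))**2 = (0 + sqrt(-5 + 4))**2 = (0 + sqrt(-1))**2 = (0 + I)**2 = I**2 = -1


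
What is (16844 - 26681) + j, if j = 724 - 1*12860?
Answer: -21973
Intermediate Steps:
j = -12136 (j = 724 - 12860 = -12136)
(16844 - 26681) + j = (16844 - 26681) - 12136 = -9837 - 12136 = -21973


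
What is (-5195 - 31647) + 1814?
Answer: -35028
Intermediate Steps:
(-5195 - 31647) + 1814 = -36842 + 1814 = -35028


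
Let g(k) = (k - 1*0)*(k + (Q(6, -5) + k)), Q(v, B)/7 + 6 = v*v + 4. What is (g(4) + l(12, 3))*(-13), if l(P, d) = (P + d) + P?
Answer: -13143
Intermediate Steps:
Q(v, B) = -14 + 7*v² (Q(v, B) = -42 + 7*(v*v + 4) = -42 + 7*(v² + 4) = -42 + 7*(4 + v²) = -42 + (28 + 7*v²) = -14 + 7*v²)
g(k) = k*(238 + 2*k) (g(k) = (k - 1*0)*(k + ((-14 + 7*6²) + k)) = (k + 0)*(k + ((-14 + 7*36) + k)) = k*(k + ((-14 + 252) + k)) = k*(k + (238 + k)) = k*(238 + 2*k))
l(P, d) = d + 2*P
(g(4) + l(12, 3))*(-13) = (2*4*(119 + 4) + (3 + 2*12))*(-13) = (2*4*123 + (3 + 24))*(-13) = (984 + 27)*(-13) = 1011*(-13) = -13143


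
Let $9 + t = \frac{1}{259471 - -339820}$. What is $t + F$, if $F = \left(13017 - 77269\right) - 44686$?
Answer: $- \frac{65290956576}{599291} \approx -1.0895 \cdot 10^{5}$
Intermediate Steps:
$F = -108938$ ($F = -64252 - 44686 = -108938$)
$t = - \frac{5393618}{599291}$ ($t = -9 + \frac{1}{259471 - -339820} = -9 + \frac{1}{259471 + \left(161014 + 178806\right)} = -9 + \frac{1}{259471 + 339820} = -9 + \frac{1}{599291} = - \frac{5393618}{599291} \approx -9.0$)
$t + F = - \frac{5393618}{599291} - 108938 = - \frac{65290956576}{599291}$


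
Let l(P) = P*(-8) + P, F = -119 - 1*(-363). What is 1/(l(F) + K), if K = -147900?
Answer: -1/149608 ≈ -6.6841e-6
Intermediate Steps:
F = 244 (F = -119 + 363 = 244)
l(P) = -7*P (l(P) = -8*P + P = -7*P)
1/(l(F) + K) = 1/(-7*244 - 147900) = 1/(-1708 - 147900) = 1/(-149608) = -1/149608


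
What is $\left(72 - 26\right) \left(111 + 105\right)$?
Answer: $9936$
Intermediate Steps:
$\left(72 - 26\right) \left(111 + 105\right) = 46 \cdot 216 = 9936$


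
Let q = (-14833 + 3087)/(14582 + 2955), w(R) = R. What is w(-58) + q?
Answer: -1028892/17537 ≈ -58.670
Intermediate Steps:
q = -11746/17537 ≈ -0.66978
w(-58) + q = -58 - 11746/17537 = -1028892/17537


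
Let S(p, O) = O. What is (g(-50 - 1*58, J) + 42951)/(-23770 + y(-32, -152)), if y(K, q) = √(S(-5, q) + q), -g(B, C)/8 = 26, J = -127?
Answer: -508000555/282506602 - 42743*I*√19/141253301 ≈ -1.7982 - 0.001319*I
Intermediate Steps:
g(B, C) = -208 (g(B, C) = -8*26 = -208)
y(K, q) = √2*√q (y(K, q) = √(q + q) = √(2*q) = √2*√q)
(g(-50 - 1*58, J) + 42951)/(-23770 + y(-32, -152)) = (-208 + 42951)/(-23770 + √2*√(-152)) = 42743/(-23770 + √2*(2*I*√38)) = 42743/(-23770 + 4*I*√19)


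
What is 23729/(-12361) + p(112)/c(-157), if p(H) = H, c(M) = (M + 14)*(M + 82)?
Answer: -253109093/132571725 ≈ -1.9092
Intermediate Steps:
c(M) = (14 + M)*(82 + M)
23729/(-12361) + p(112)/c(-157) = 23729/(-12361) + 112/(1148 + (-157)² + 96*(-157)) = 23729*(-1/12361) + 112/(1148 + 24649 - 15072) = -23729/12361 + 112/10725 = -253109093/132571725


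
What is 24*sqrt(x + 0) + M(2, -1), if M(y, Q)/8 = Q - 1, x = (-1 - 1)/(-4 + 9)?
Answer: -16 + 24*I*sqrt(10)/5 ≈ -16.0 + 15.179*I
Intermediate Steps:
x = -2/5 ≈ -0.40000
M(y, Q) = -8 + 8*Q (M(y, Q) = 8*(Q - 1) = 8*(-1 + Q) = -8 + 8*Q)
24*sqrt(x + 0) + M(2, -1) = 24*sqrt(-2/5 + 0) + (-8 + 8*(-1)) = 24*sqrt(-2/5) + (-8 - 8) = 24*(I*sqrt(10)/5) - 16 = 24*I*sqrt(10)/5 - 16 = -16 + 24*I*sqrt(10)/5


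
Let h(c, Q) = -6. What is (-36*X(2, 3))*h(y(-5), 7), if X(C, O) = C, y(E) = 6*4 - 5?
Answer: 432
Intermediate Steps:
y(E) = 19 (y(E) = 24 - 5 = 19)
(-36*X(2, 3))*h(y(-5), 7) = -36*2*(-6) = -72*(-6) = 432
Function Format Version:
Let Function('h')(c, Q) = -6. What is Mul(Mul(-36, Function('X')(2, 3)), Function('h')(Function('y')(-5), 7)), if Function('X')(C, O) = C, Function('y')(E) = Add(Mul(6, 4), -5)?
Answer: 432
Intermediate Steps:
Function('y')(E) = 19 (Function('y')(E) = Add(24, -5) = 19)
Mul(Mul(-36, Function('X')(2, 3)), Function('h')(Function('y')(-5), 7)) = Mul(Mul(-36, 2), -6) = Mul(-72, -6) = 432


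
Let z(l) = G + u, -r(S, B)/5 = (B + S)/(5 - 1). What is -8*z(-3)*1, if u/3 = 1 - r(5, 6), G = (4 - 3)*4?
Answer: -386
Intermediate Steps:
r(S, B) = -5*B/4 - 5*S/4 (r(S, B) = -5*(B + S)/(5 - 1) = -5*(B + S)/4 = -5*(B/4 + S/4) = -5*B/4 - 5*S/4)
G = 4 (G = 1*4 = 4)
u = 177/4 (u = 3*(1 - (-5/4*6 - 5/4*5)) = 3*(1 - (-15/2 - 25/4)) = 3*(1 - 1*(-55/4)) = 3*(1 + 55/4) = 3*(59/4) = 177/4 ≈ 44.250)
z(l) = 193/4 (z(l) = 4 + 177/4 = 193/4)
-8*z(-3)*1 = -8*193/4*1 = -386*1 = -386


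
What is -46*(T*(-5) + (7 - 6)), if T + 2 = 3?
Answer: 184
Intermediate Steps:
T = 1 (T = -2 + 3 = 1)
-46*(T*(-5) + (7 - 6)) = -46*(1*(-5) + (7 - 6)) = -46*(-5 + 1) = -46*(-4) = 184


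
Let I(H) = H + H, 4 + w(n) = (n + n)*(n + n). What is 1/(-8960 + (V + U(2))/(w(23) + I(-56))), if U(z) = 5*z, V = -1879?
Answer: -2000/17921869 ≈ -0.00011160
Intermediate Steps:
w(n) = -4 + 4*n² (w(n) = -4 + (n + n)*(n + n) = -4 + (2*n)*(2*n) = -4 + 4*n²)
I(H) = 2*H
1/(-8960 + (V + U(2))/(w(23) + I(-56))) = 1/(-8960 + (-1879 + 5*2)/((-4 + 4*23²) + 2*(-56))) = 1/(-8960 + (-1879 + 10)/((-4 + 4*529) - 112)) = 1/(-8960 - 1869/((-4 + 2116) - 112)) = 1/(-8960 - 1869/(2112 - 112)) = 1/(-8960 - 1869/2000) = 1/(-17921869/2000) = -2000/17921869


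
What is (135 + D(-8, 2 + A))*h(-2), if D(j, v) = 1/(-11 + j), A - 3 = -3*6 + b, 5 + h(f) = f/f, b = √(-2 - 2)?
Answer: -10256/19 ≈ -539.79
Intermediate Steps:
b = 2*I (b = √(-4) = 2*I ≈ 2.0*I)
h(f) = -4 (h(f) = -5 + f/f = -5 + 1 = -4)
A = -15 + 2*I (A = 3 + (-3*6 + 2*I) = 3 + (-18 + 2*I) = -15 + 2*I ≈ -15.0 + 2.0*I)
(135 + D(-8, 2 + A))*h(-2) = (135 + 1/(-11 - 8))*(-4) = (135 + 1/(-19))*(-4) = (135 - 1/19)*(-4) = (2564/19)*(-4) = -10256/19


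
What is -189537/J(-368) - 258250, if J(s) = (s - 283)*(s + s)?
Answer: -41245687179/159712 ≈ -2.5825e+5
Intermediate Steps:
J(s) = 2*s*(-283 + s) (J(s) = (-283 + s)*(2*s) = 2*s*(-283 + s))
-189537/J(-368) - 258250 = -189537*(-1/(736*(-283 - 368))) - 258250 = -189537/(2*(-368)*(-651)) - 258250 = -189537/479136 - 258250 = -189537*1/479136 - 258250 = -63179/159712 - 258250 = -41245687179/159712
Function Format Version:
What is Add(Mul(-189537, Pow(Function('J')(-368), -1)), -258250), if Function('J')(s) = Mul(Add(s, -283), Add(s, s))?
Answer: Rational(-41245687179, 159712) ≈ -2.5825e+5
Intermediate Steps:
Function('J')(s) = Mul(2, s, Add(-283, s)) (Function('J')(s) = Mul(Add(-283, s), Mul(2, s)) = Mul(2, s, Add(-283, s)))
Add(Mul(-189537, Pow(Function('J')(-368), -1)), -258250) = Add(Mul(-189537, Pow(Mul(2, -368, Add(-283, -368)), -1)), -258250) = Add(Mul(-189537, Pow(Mul(2, -368, -651), -1)), -258250) = Add(Mul(-189537, Pow(479136, -1)), -258250) = Add(Mul(-189537, Rational(1, 479136)), -258250) = Add(Rational(-63179, 159712), -258250) = Rational(-41245687179, 159712)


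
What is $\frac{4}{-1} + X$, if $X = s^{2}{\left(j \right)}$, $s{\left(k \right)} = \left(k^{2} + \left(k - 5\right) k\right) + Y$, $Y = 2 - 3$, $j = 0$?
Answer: $-3$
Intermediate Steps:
$Y = -1$
$s{\left(k \right)} = -1 + k^{2} + k \left(-5 + k\right)$ ($s{\left(k \right)} = \left(k^{2} + \left(k - 5\right) k\right) - 1 = \left(k^{2} + \left(-5 + k\right) k\right) - 1 = \left(k^{2} + k \left(-5 + k\right)\right) - 1 = -1 + k^{2} + k \left(-5 + k\right)$)
$X = 1$ ($X = \left(-1 - 0 + 2 \cdot 0^{2}\right)^{2} = \left(-1 + 0 + 2 \cdot 0\right)^{2} = \left(-1 + 0 + 0\right)^{2} = \left(-1\right)^{2} = 1$)
$\frac{4}{-1} + X = \frac{4}{-1} + 1 = 4 \left(-1\right) + 1 = -4 + 1 = -3$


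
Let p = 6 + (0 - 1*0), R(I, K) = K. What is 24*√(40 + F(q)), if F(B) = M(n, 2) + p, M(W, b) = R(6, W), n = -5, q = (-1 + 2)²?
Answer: 24*√41 ≈ 153.68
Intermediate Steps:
q = 1 (q = 1² = 1)
p = 6 (p = 6 + (0 + 0) = 6 + 0 = 6)
M(W, b) = W
F(B) = 1 (F(B) = -5 + 6 = 1)
24*√(40 + F(q)) = 24*√(40 + 1) = 24*√41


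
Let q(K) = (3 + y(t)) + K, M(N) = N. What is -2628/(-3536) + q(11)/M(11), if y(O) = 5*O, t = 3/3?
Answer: 24023/9724 ≈ 2.4705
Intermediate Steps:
t = 1 (t = 3*(1/3) = 1)
q(K) = 8 + K (q(K) = (3 + 5*1) + K = (3 + 5) + K = 8 + K)
-2628/(-3536) + q(11)/M(11) = -2628/(-3536) + (8 + 11)/11 = -2628*(-1/3536) + 19*(1/11) = 657/884 + 19/11 = 24023/9724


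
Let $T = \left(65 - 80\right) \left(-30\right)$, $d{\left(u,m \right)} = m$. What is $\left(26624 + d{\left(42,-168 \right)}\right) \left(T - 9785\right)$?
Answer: $-246966760$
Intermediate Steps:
$T = 450$ ($T = \left(65 - 80\right) \left(-30\right) = \left(-15\right) \left(-30\right) = 450$)
$\left(26624 + d{\left(42,-168 \right)}\right) \left(T - 9785\right) = \left(26624 - 168\right) \left(450 - 9785\right) = 26456 \left(-9335\right) = -246966760$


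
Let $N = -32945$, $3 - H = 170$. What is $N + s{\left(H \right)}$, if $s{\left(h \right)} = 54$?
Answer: $-32891$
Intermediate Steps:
$H = -167$ ($H = 3 - 170 = -167$)
$N + s{\left(H \right)} = -32945 + 54 = -32891$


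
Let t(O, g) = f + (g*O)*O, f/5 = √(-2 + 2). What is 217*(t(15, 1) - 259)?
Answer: -7378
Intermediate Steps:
f = 0 (f = 5*√(-2 + 2) = 5*√0 = 5*0 = 0)
t(O, g) = g*O² (t(O, g) = 0 + (g*O)*O = 0 + (O*g)*O = 0 + g*O² = g*O²)
217*(t(15, 1) - 259) = 217*(1*15² - 259) = 217*(1*225 - 259) = 217*(225 - 259) = 217*(-34) = -7378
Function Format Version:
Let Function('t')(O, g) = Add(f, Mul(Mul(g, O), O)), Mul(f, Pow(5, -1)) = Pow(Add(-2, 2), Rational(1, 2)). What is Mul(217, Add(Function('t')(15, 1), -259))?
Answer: -7378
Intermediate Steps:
f = 0 (f = Mul(5, Pow(Add(-2, 2), Rational(1, 2))) = Mul(5, Pow(0, Rational(1, 2))) = Mul(5, 0) = 0)
Function('t')(O, g) = Mul(g, Pow(O, 2)) (Function('t')(O, g) = Add(0, Mul(Mul(g, O), O)) = Add(0, Mul(Mul(O, g), O)) = Add(0, Mul(g, Pow(O, 2))) = Mul(g, Pow(O, 2)))
Mul(217, Add(Function('t')(15, 1), -259)) = Mul(217, Add(Mul(1, Pow(15, 2)), -259)) = Mul(217, Add(Mul(1, 225), -259)) = Mul(217, Add(225, -259)) = Mul(217, -34) = -7378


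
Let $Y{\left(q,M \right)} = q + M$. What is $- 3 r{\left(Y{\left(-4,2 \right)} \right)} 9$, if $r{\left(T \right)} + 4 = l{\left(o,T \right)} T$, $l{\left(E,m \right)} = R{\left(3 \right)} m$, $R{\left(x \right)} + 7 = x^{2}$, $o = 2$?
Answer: $-108$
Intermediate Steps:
$R{\left(x \right)} = -7 + x^{2}$
$Y{\left(q,M \right)} = M + q$
$l{\left(E,m \right)} = 2 m$ ($l{\left(E,m \right)} = \left(-7 + 3^{2}\right) m = \left(-7 + 9\right) m = 2 m$)
$r{\left(T \right)} = -4 + 2 T^{2}$ ($r{\left(T \right)} = -4 + 2 T T = -4 + 2 T^{2}$)
$- 3 r{\left(Y{\left(-4,2 \right)} \right)} 9 = - 3 \left(-4 + 2 \left(2 - 4\right)^{2}\right) 9 = - 3 \left(-4 + 2 \left(-2\right)^{2}\right) 9 = - 3 \left(-4 + 2 \cdot 4\right) 9 = - 3 \left(-4 + 8\right) 9 = \left(-3\right) 4 \cdot 9 = \left(-12\right) 9 = -108$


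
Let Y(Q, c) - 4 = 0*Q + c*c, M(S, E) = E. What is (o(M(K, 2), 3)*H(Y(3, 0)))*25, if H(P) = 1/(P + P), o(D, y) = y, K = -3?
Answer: 75/8 ≈ 9.3750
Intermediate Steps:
Y(Q, c) = 4 + c² (Y(Q, c) = 4 + (0*Q + c*c) = 4 + (0 + c²) = 4 + c²)
H(P) = 1/(2*P)
(o(M(K, 2), 3)*H(Y(3, 0)))*25 = (3*(1/(2*(4 + 0²))))*25 = (3*(1/(2*(4 + 0))))*25 = (3*((½)/4))*25 = (3*((½)*(¼)))*25 = (3*(⅛))*25 = (3/8)*25 = 75/8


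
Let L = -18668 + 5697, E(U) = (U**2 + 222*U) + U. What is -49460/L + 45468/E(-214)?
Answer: -27472526/1387897 ≈ -19.794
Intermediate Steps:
E(U) = U**2 + 223*U
L = -12971
-49460/L + 45468/E(-214) = -49460/(-12971) + 45468/((-214*(223 - 214))) = -49460*(-1/12971) + 45468/((-214*9)) = 49460/12971 + 45468/(-1926) = 49460/12971 + 45468*(-1/1926) = 49460/12971 - 2526/107 = -27472526/1387897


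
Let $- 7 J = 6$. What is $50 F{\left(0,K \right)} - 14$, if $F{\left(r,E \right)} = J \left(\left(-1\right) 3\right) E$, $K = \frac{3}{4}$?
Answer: $\frac{577}{7} \approx 82.429$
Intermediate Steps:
$J = - \frac{6}{7}$ ($J = \left(- \frac{1}{7}\right) 6 = - \frac{6}{7} \approx -0.85714$)
$K = \frac{3}{4}$ ($K = 3 \cdot \frac{1}{4} = \frac{3}{4} \approx 0.75$)
$F{\left(r,E \right)} = \frac{18 E}{7}$ ($F{\left(r,E \right)} = - \frac{6 \left(\left(-1\right) 3\right)}{7} E = \left(- \frac{6}{7}\right) \left(-3\right) E = \frac{18 E}{7}$)
$50 F{\left(0,K \right)} - 14 = 50 \cdot \frac{18}{7} \cdot \frac{3}{4} - 14 = 50 \cdot \frac{27}{14} - 14 = \frac{675}{7} - 14 = \frac{577}{7}$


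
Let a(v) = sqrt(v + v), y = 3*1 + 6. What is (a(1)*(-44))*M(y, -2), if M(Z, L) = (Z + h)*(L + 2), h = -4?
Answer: 0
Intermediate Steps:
y = 9 (y = 3 + 6 = 9)
a(v) = sqrt(2)*sqrt(v) (a(v) = sqrt(2*v) = sqrt(2)*sqrt(v))
M(Z, L) = (-4 + Z)*(2 + L) (M(Z, L) = (Z - 4)*(L + 2) = (-4 + Z)*(2 + L))
(a(1)*(-44))*M(y, -2) = ((sqrt(2)*sqrt(1))*(-44))*(-8 - 4*(-2) + 2*9 - 2*9) = ((sqrt(2)*1)*(-44))*(-8 + 8 + 18 - 18) = (sqrt(2)*(-44))*0 = -44*sqrt(2)*0 = 0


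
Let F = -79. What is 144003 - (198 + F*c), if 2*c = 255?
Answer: 307755/2 ≈ 1.5388e+5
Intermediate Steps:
c = 255/2 (c = (½)*255 = 255/2 ≈ 127.50)
144003 - (198 + F*c) = 144003 - (198 - 79*255/2) = 144003 - (198 - 20145/2) = 144003 - 1*(-19749/2) = 144003 + 19749/2 = 307755/2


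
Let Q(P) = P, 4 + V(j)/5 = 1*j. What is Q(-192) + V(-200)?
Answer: -1212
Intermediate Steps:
V(j) = -20 + 5*j (V(j) = -20 + 5*(1*j) = -20 + 5*j)
Q(-192) + V(-200) = -192 + (-20 + 5*(-200)) = -192 + (-20 - 1000) = -192 - 1020 = -1212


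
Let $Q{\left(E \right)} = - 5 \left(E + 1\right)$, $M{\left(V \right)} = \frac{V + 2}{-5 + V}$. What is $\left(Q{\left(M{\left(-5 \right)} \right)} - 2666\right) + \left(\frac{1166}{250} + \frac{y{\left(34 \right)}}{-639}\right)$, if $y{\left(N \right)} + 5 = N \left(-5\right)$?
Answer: $- \frac{426143051}{159750} \approx -2667.6$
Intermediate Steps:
$y{\left(N \right)} = -5 - 5 N$ ($y{\left(N \right)} = -5 + N \left(-5\right) = -5 - 5 N$)
$M{\left(V \right)} = \frac{2 + V}{-5 + V}$
$Q{\left(E \right)} = -5 - 5 E$ ($Q{\left(E \right)} = - 5 \left(1 + E\right) = -5 - 5 E$)
$\left(Q{\left(M{\left(-5 \right)} \right)} - 2666\right) + \left(\frac{1166}{250} + \frac{y{\left(34 \right)}}{-639}\right) = \left(\left(-5 - 5 \frac{2 - 5}{-5 - 5}\right) - 2666\right) + \left(\frac{1166}{250} + \frac{-5 - 170}{-639}\right) = \left(\left(-5 - 5 \frac{1}{-10} \left(-3\right)\right) - 2666\right) + \left(1166 \cdot \frac{1}{250} + \left(-5 - 170\right) \left(- \frac{1}{639}\right)\right) = \left(\left(-5 - 5 \left(\left(- \frac{1}{10}\right) \left(-3\right)\right)\right) - 2666\right) + \left(\frac{583}{125} - - \frac{175}{639}\right) = \left(\left(-5 - \frac{3}{2}\right) - 2666\right) + \left(\frac{583}{125} + \frac{175}{639}\right) = \left(\left(-5 - \frac{3}{2}\right) - 2666\right) + \frac{394412}{79875} = \left(- \frac{13}{2} - 2666\right) + \frac{394412}{79875} = - \frac{5345}{2} + \frac{394412}{79875} = - \frac{426143051}{159750}$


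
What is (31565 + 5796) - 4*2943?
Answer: 25589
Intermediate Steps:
(31565 + 5796) - 4*2943 = 37361 - 11772 = 25589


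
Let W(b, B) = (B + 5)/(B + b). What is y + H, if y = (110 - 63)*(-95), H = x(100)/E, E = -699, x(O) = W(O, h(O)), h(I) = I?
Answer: -41613807/9320 ≈ -4465.0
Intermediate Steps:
W(b, B) = (5 + B)/(B + b)
x(O) = (5 + O)/(2*O) (x(O) = (5 + O)/(O + O) = (5 + O)/((2*O)) = (1/(2*O))*(5 + O) = (5 + O)/(2*O))
H = -7/9320 (H = ((½)*(5 + 100)/100)/(-699) = ((½)*(1/100)*105)*(-1/699) = (21/40)*(-1/699) = -7/9320 ≈ -0.00075107)
y = -4465 (y = 47*(-95) = -4465)
y + H = -4465 - 7/9320 = -41613807/9320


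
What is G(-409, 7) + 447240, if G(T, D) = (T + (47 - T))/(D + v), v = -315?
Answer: 137749873/308 ≈ 4.4724e+5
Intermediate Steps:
G(T, D) = 47/(-315 + D) (G(T, D) = (T + (47 - T))/(D - 315) = 47/(-315 + D))
G(-409, 7) + 447240 = 47/(-315 + 7) + 447240 = 47/(-308) + 447240 = 47*(-1/308) + 447240 = -47/308 + 447240 = 137749873/308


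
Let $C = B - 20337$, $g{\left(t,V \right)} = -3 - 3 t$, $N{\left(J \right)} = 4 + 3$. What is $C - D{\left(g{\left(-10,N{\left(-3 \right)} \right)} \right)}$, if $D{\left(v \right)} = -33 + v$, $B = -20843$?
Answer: $-41174$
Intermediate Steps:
$N{\left(J \right)} = 7$
$C = -41180$ ($C = -20843 - 20337 = -41180$)
$C - D{\left(g{\left(-10,N{\left(-3 \right)} \right)} \right)} = -41180 - \left(-33 - -27\right) = -41180 - \left(-33 + \left(-3 + 30\right)\right) = -41180 - \left(-33 + 27\right) = -41180 - -6 = -41180 + 6 = -41174$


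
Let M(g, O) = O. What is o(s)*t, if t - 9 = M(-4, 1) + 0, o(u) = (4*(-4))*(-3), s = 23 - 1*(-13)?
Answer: 480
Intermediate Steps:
s = 36 (s = 23 + 13 = 36)
o(u) = 48 (o(u) = -16*(-3) = 48)
t = 10 (t = 9 + (1 + 0) = 9 + 1 = 10)
o(s)*t = 48*10 = 480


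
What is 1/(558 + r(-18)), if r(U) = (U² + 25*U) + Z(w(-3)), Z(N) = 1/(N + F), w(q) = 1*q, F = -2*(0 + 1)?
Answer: 5/2159 ≈ 0.0023159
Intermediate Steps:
F = -2 (F = -2*1 = -2)
w(q) = q
Z(N) = 1/(-2 + N) (Z(N) = 1/(N - 2) = 1/(-2 + N))
r(U) = -⅕ + U² + 25*U (r(U) = (U² + 25*U) + 1/(-2 - 3) = (U² + 25*U) + 1/(-5) = (U² + 25*U) - ⅕ = -⅕ + U² + 25*U)
1/(558 + r(-18)) = 1/(558 + (-⅕ + (-18)² + 25*(-18))) = 1/(558 + (-⅕ + 324 - 450)) = 1/(558 - 631/5) = 1/(2159/5) = 5/2159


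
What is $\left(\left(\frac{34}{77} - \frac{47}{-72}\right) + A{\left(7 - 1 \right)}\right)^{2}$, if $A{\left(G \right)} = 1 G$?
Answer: $\frac{1546927561}{30735936} \approx 50.33$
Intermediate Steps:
$A{\left(G \right)} = G$
$\left(\left(\frac{34}{77} - \frac{47}{-72}\right) + A{\left(7 - 1 \right)}\right)^{2} = \left(\left(\frac{34}{77} - \frac{47}{-72}\right) + \left(7 - 1\right)\right)^{2} = \left(\left(34 \cdot \frac{1}{77} - - \frac{47}{72}\right) + \left(7 - 1\right)\right)^{2} = \left(\left(\frac{34}{77} + \frac{47}{72}\right) + 6\right)^{2} = \left(\frac{6067}{5544} + 6\right)^{2} = \left(\frac{39331}{5544}\right)^{2} = \frac{1546927561}{30735936}$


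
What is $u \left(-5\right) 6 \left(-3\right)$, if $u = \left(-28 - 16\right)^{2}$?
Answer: $174240$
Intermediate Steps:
$u = 1936$ ($u = \left(-44\right)^{2} = 1936$)
$u \left(-5\right) 6 \left(-3\right) = 1936 \left(-5\right) 6 \left(-3\right) = 1936 \left(\left(-30\right) \left(-3\right)\right) = 1936 \cdot 90 = 174240$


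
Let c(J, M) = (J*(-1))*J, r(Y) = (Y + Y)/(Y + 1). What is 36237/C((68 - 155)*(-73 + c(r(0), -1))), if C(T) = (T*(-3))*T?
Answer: -12079/40335201 ≈ -0.00029947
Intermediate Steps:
r(Y) = 2*Y/(1 + Y) (r(Y) = (2*Y)/(1 + Y) = 2*Y/(1 + Y))
c(J, M) = -J² (c(J, M) = (-J)*J = -J²)
C(T) = -3*T² (C(T) = (-3*T)*T = -3*T²)
36237/C((68 - 155)*(-73 + c(r(0), -1))) = 36237/((-3*(-73 - (2*0/(1 + 0))²)²*(68 - 155)²)) = 36237/((-3*7569*(-73 - (2*0/1)²)²)) = 36237/((-3*7569*(-73 - (2*0*1)²)²)) = 36237/((-3*7569*(-73 - 1*0²)²)) = 36237/((-3*7569*(-73 - 1*0)²)) = 36237/((-3*7569*(-73 + 0)²)) = 36237/((-3*(-87*(-73))²)) = 36237/((-3*6351²)) = 36237/((-3*40335201)) = 36237/(-121005603) = 36237*(-1/121005603) = -12079/40335201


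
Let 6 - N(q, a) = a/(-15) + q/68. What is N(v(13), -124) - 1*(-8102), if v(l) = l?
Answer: 8261533/1020 ≈ 8099.5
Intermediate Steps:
N(q, a) = 6 - q/68 + a/15 (N(q, a) = 6 - (a/(-15) + q/68) = 6 - (a*(-1/15) + q*(1/68)) = 6 - (-a/15 + q/68) = 6 + (-q/68 + a/15) = 6 - q/68 + a/15)
N(v(13), -124) - 1*(-8102) = (6 - 1/68*13 + (1/15)*(-124)) - 1*(-8102) = (6 - 13/68 - 124/15) + 8102 = -2507/1020 + 8102 = 8261533/1020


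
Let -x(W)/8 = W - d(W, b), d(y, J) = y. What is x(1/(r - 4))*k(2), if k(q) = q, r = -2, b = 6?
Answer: 0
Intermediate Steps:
x(W) = 0 (x(W) = -8*(W - W) = -8*0 = 0)
x(1/(r - 4))*k(2) = 0*2 = 0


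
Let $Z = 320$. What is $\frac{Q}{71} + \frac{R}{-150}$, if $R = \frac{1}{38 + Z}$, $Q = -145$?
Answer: $- \frac{7786571}{3812700} \approx -2.0423$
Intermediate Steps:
$R = \frac{1}{358}$ ($R = \frac{1}{38 + 320} = \frac{1}{358} \approx 0.0027933$)
$\frac{Q}{71} + \frac{R}{-150} = - \frac{145}{71} + \frac{1}{358 \left(-150\right)} = \left(-145\right) \frac{1}{71} + \frac{1}{358} \left(- \frac{1}{150}\right) = - \frac{145}{71} - \frac{1}{53700} = - \frac{7786571}{3812700}$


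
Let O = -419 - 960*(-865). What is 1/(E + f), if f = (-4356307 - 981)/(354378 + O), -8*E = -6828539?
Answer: 9474872/8087406763197 ≈ 1.1716e-6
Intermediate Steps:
E = 6828539/8 (E = -⅛*(-6828539) = 6828539/8 ≈ 8.5357e+5)
O = 829981 (O = -419 + 830400 = 829981)
f = -4357288/1184359 (f = (-4356307 - 981)/(354378 + 829981) = -4357288/1184359 ≈ -3.6790)
1/(E + f) = 1/(6828539/8 - 4357288/1184359) = 1/(8087406763197/9474872) = 9474872/8087406763197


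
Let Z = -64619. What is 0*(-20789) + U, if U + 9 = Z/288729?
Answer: -2663180/288729 ≈ -9.2238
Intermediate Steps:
U = -2663180/288729 (U = -9 - 64619/288729 = -2663180/288729 ≈ -9.2238)
0*(-20789) + U = 0*(-20789) - 2663180/288729 = 0 - 2663180/288729 = -2663180/288729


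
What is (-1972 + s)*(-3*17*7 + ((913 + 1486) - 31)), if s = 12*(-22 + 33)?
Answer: -3700240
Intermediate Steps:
s = 132 (s = 12*11 = 132)
(-1972 + s)*(-3*17*7 + ((913 + 1486) - 31)) = (-1972 + 132)*(-3*17*7 + ((913 + 1486) - 31)) = -1840*(-51*7 + (2399 - 31)) = -1840*(-357 + 2368) = -1840*2011 = -3700240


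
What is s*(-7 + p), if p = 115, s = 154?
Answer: 16632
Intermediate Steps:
s*(-7 + p) = 154*(-7 + 115) = 154*108 = 16632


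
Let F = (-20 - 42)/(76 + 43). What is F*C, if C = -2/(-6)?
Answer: -62/357 ≈ -0.17367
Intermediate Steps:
C = ⅓ (C = -2*(-⅙) = ⅓ ≈ 0.33333)
F = -62/119 ≈ -0.52101
F*C = -62/119*⅓ = -62/357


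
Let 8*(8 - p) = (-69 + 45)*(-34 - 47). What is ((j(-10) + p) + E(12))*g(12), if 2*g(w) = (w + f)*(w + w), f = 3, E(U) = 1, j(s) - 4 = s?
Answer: -43200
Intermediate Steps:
j(s) = 4 + s
p = -235 (p = 8 - (-69 + 45)*(-34 - 47)/8 = 8 - (-3)*(-81) = 8 - ⅛*1944 = 8 - 243 = -235)
g(w) = w*(3 + w) (g(w) = ((w + 3)*(w + w))/2 = ((3 + w)*(2*w))/2 = (2*w*(3 + w))/2 = w*(3 + w))
((j(-10) + p) + E(12))*g(12) = (((4 - 10) - 235) + 1)*(12*(3 + 12)) = ((-6 - 235) + 1)*(12*15) = (-241 + 1)*180 = -240*180 = -43200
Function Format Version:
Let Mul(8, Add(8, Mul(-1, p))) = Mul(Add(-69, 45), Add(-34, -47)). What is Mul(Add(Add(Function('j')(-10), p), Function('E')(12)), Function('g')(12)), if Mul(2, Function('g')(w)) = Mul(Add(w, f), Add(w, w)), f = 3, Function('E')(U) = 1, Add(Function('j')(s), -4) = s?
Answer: -43200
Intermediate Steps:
Function('j')(s) = Add(4, s)
p = -235 (p = Add(8, Mul(Rational(-1, 8), Mul(Add(-69, 45), Add(-34, -47)))) = Add(8, Mul(Rational(-1, 8), Mul(-24, -81))) = Add(8, Mul(Rational(-1, 8), 1944)) = Add(8, -243) = -235)
Function('g')(w) = Mul(w, Add(3, w)) (Function('g')(w) = Mul(Rational(1, 2), Mul(Add(w, 3), Add(w, w))) = Mul(Rational(1, 2), Mul(Add(3, w), Mul(2, w))) = Mul(Rational(1, 2), Mul(2, w, Add(3, w))) = Mul(w, Add(3, w)))
Mul(Add(Add(Function('j')(-10), p), Function('E')(12)), Function('g')(12)) = Mul(Add(Add(Add(4, -10), -235), 1), Mul(12, Add(3, 12))) = Mul(Add(Add(-6, -235), 1), Mul(12, 15)) = Mul(Add(-241, 1), 180) = Mul(-240, 180) = -43200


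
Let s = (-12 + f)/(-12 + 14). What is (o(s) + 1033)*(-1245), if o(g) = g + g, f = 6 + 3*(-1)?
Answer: -1274880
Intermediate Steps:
f = 3 (f = 6 - 3 = 3)
s = -9/2 (s = (-12 + 3)/(-12 + 14) = -9/2 ≈ -4.5000)
o(g) = 2*g
(o(s) + 1033)*(-1245) = (2*(-9/2) + 1033)*(-1245) = (-9 + 1033)*(-1245) = 1024*(-1245) = -1274880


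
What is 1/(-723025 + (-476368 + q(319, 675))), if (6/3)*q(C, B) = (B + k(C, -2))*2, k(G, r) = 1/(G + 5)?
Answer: -324/388384631 ≈ -8.3422e-7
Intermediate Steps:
k(G, r) = 1/(5 + G)
q(C, B) = B + 1/(5 + C) (q(C, B) = ((B + 1/(5 + C))*2)/2 = (2*B + 2/(5 + C))/2 = B + 1/(5 + C))
1/(-723025 + (-476368 + q(319, 675))) = 1/(-723025 + (-476368 + (1 + 675*(5 + 319))/(5 + 319))) = 1/(-723025 + (-476368 + (1 + 675*324)/324)) = 1/(-723025 + (-476368 + (1 + 218700)/324)) = 1/(-723025 + (-476368 + (1/324)*218701)) = 1/(-723025 + (-476368 + 218701/324)) = 1/(-723025 - 154124531/324) = 1/(-388384631/324) = -324/388384631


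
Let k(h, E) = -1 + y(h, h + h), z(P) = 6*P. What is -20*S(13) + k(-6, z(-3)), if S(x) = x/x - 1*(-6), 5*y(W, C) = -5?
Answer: -142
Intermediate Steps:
y(W, C) = -1 (y(W, C) = (⅕)*(-5) = -1)
S(x) = 7 (S(x) = 1 + 6 = 7)
k(h, E) = -2 (k(h, E) = -1 - 1 = -2)
-20*S(13) + k(-6, z(-3)) = -20*7 - 2 = -140 - 2 = -142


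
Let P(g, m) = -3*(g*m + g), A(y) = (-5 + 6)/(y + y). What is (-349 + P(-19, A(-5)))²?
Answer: 8862529/100 ≈ 88625.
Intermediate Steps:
A(y) = 1/(2*y)
P(g, m) = -3*g - 3*g*m (P(g, m) = -3*(g + g*m) = -3*g - 3*g*m)
(-349 + P(-19, A(-5)))² = (-349 - 3*(-19)*(1 + (½)/(-5)))² = (-349 - 3*(-19)*(1 + (½)*(-⅕)))² = (-349 - 3*(-19)*(1 - ⅒))² = (-349 - 3*(-19)*9/10)² = (-349 + 513/10)² = (-2977/10)² = 8862529/100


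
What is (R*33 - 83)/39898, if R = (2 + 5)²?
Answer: 767/19949 ≈ 0.038448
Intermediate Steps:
R = 49 (R = 7² = 49)
(R*33 - 83)/39898 = (49*33 - 83)/39898 = (1617 - 83)*(1/39898) = 1534*(1/39898) = 767/19949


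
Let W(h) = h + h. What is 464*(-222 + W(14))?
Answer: -90016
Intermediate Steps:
W(h) = 2*h
464*(-222 + W(14)) = 464*(-222 + 2*14) = 464*(-222 + 28) = 464*(-194) = -90016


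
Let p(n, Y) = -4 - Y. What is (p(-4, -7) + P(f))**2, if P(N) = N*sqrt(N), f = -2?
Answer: 1 - 12*I*sqrt(2) ≈ 1.0 - 16.971*I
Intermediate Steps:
P(N) = N**(3/2)
(p(-4, -7) + P(f))**2 = ((-4 - 1*(-7)) + (-2)**(3/2))**2 = ((-4 + 7) - 2*I*sqrt(2))**2 = (3 - 2*I*sqrt(2))**2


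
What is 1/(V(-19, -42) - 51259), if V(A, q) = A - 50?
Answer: -1/51328 ≈ -1.9483e-5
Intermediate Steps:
V(A, q) = -50 + A
1/(V(-19, -42) - 51259) = 1/((-50 - 19) - 51259) = 1/(-69 - 51259) = 1/(-51328) = -1/51328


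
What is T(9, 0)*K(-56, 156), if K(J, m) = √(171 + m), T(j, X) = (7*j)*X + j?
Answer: 9*√327 ≈ 162.75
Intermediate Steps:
T(j, X) = j + 7*X*j (T(j, X) = 7*X*j + j = j + 7*X*j)
T(9, 0)*K(-56, 156) = (9*(1 + 7*0))*√(171 + 156) = (9*(1 + 0))*√327 = (9*1)*√327 = 9*√327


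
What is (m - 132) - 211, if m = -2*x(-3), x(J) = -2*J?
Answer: -355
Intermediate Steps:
m = -12 (m = -(-4)*(-3) = -2*6 = -12)
(m - 132) - 211 = (-12 - 132) - 211 = -144 - 211 = -355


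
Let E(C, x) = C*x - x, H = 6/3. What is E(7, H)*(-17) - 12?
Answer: -216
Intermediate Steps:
H = 2 (H = 6*(1/3) = 2)
E(C, x) = -x + C*x
E(7, H)*(-17) - 12 = (2*(-1 + 7))*(-17) - 12 = (2*6)*(-17) - 12 = 12*(-17) - 12 = -204 - 12 = -216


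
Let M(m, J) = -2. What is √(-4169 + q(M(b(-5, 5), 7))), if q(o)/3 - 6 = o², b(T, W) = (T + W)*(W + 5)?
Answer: I*√4139 ≈ 64.335*I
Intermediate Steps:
b(T, W) = (5 + W)*(T + W) (b(T, W) = (T + W)*(5 + W) = (5 + W)*(T + W))
q(o) = 18 + 3*o²
√(-4169 + q(M(b(-5, 5), 7))) = √(-4169 + (18 + 3*(-2)²)) = √(-4169 + (18 + 3*4)) = √(-4169 + (18 + 12)) = √(-4169 + 30) = √(-4139) = I*√4139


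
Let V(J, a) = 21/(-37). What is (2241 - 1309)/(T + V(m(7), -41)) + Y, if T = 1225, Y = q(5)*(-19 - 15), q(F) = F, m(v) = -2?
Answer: -1916799/11326 ≈ -169.24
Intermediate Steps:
V(J, a) = -21/37 (V(J, a) = 21*(-1/37) = -21/37)
Y = -170 (Y = 5*(-19 - 15) = 5*(-34) = -170)
(2241 - 1309)/(T + V(m(7), -41)) + Y = (2241 - 1309)/(1225 - 21/37) - 170 = 932/(45304/37) - 170 = 932*(37/45304) - 170 = 8621/11326 - 170 = -1916799/11326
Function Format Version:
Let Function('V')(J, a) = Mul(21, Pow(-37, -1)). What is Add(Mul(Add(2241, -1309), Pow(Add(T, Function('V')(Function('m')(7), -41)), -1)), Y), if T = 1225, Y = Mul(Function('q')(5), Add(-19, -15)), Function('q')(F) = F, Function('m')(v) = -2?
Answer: Rational(-1916799, 11326) ≈ -169.24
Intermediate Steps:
Function('V')(J, a) = Rational(-21, 37) (Function('V')(J, a) = Mul(21, Rational(-1, 37)) = Rational(-21, 37))
Y = -170 (Y = Mul(5, Add(-19, -15)) = Mul(5, -34) = -170)
Add(Mul(Add(2241, -1309), Pow(Add(T, Function('V')(Function('m')(7), -41)), -1)), Y) = Add(Mul(Add(2241, -1309), Pow(Add(1225, Rational(-21, 37)), -1)), -170) = Add(Mul(932, Pow(Rational(45304, 37), -1)), -170) = Add(Mul(932, Rational(37, 45304)), -170) = Add(Rational(8621, 11326), -170) = Rational(-1916799, 11326)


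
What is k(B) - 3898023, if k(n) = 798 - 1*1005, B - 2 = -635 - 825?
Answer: -3898230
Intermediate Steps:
B = -1458 (B = 2 + (-635 - 825) = 2 - 1460 = -1458)
k(n) = -207 (k(n) = 798 - 1005 = -207)
k(B) - 3898023 = -207 - 3898023 = -3898230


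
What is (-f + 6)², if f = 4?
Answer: 4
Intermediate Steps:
(-f + 6)² = (-1*4 + 6)² = (-4 + 6)² = 2² = 4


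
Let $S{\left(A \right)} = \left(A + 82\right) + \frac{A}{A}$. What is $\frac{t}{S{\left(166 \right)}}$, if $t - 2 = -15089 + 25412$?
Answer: $\frac{10325}{249} \approx 41.466$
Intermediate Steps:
$t = 10325$ ($t = 2 + \left(-15089 + 25412\right) = 2 + 10323 = 10325$)
$S{\left(A \right)} = 83 + A$ ($S{\left(A \right)} = \left(82 + A\right) + 1 = 83 + A$)
$\frac{t}{S{\left(166 \right)}} = \frac{10325}{83 + 166} = \frac{10325}{249}$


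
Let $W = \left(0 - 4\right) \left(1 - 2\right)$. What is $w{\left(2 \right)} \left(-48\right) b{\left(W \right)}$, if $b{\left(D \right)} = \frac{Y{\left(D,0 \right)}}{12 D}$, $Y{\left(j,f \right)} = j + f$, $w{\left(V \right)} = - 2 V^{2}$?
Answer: $32$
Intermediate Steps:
$W = 4$ ($W = \left(0 - 4\right) \left(-1\right) = \left(-4\right) \left(-1\right) = 4$)
$Y{\left(j,f \right)} = f + j$
$b{\left(D \right)} = \frac{1}{12}$ ($b{\left(D \right)} = \frac{0 + D}{12 D} = D \frac{1}{12 D} = \frac{1}{12}$)
$w{\left(2 \right)} \left(-48\right) b{\left(W \right)} = - 2 \cdot 2^{2} \left(-48\right) \frac{1}{12} = \left(-2\right) 4 \left(-48\right) \frac{1}{12} = \left(-8\right) \left(-48\right) \frac{1}{12} = 384 \cdot \frac{1}{12} = 32$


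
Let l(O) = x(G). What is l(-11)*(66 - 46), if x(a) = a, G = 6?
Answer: 120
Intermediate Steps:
l(O) = 6
l(-11)*(66 - 46) = 6*(66 - 46) = 6*20 = 120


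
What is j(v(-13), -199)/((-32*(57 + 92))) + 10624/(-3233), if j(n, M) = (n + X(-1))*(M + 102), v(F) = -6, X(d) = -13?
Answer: -56613651/15414944 ≈ -3.6726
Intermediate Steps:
j(n, M) = (-13 + n)*(102 + M) (j(n, M) = (n - 13)*(M + 102) = (-13 + n)*(102 + M))
j(v(-13), -199)/((-32*(57 + 92))) + 10624/(-3233) = (-1326 - 13*(-199) + 102*(-6) - 199*(-6))/((-32*(57 + 92))) + 10624/(-3233) = (-1326 + 2587 - 612 + 1194)/((-32*149)) + 10624*(-1/3233) = 1843/(-4768) - 10624/3233 = 1843*(-1/4768) - 10624/3233 = -1843/4768 - 10624/3233 = -56613651/15414944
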